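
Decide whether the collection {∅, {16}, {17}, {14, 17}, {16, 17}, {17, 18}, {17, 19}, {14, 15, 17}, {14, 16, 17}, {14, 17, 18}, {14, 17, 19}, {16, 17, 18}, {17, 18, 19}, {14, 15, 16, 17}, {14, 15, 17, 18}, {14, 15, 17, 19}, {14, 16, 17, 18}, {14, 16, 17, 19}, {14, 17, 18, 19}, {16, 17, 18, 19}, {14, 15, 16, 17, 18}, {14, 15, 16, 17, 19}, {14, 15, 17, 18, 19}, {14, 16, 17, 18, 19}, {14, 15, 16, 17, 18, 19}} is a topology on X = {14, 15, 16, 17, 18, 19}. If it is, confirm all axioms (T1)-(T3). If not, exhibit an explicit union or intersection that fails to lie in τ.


τ is NOT a topology on X.

Axiom (T1): ∅ ∈ τ? Yes; X ∈ τ? Yes.
Axiom (T2/T3): check pairwise unions and intersections of members of τ.
Counterexample for (T2): {16} ∪ {17, 19} = {16, 17, 19} ∉ τ. Therefore τ is NOT a topology.


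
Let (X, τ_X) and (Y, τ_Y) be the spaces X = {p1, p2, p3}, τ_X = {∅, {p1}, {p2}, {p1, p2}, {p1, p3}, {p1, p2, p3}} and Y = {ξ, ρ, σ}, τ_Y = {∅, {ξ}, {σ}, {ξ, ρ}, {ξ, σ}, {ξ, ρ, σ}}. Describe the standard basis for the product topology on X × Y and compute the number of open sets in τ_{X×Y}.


Basis B = {∅ × ∅, {p1} × {ξ}, {p1} × {σ}, {p2} × {ξ}, {p2} × {σ}, {p1} × {ξ, ρ}, {p1} × {ξ, σ}, {p1, p2} × {ξ}, {p1, p3} × {ξ}, {p1, p2} × {σ}, {p1, p3} × {σ}, {p2} × {ξ, ρ}, {p2} × {ξ, σ}, {p1} × {ξ, ρ, σ}, {p1, p2, p3} × {ξ}, {p1, p2, p3} × {σ}, {p2} × {ξ, ρ, σ}, {p1, p2} × {ξ, ρ}, {p1, p3} × {ξ, ρ}, {p1, p2} × {ξ, σ}, {p1, p3} × {ξ, σ}, {p1, p2} × {ξ, ρ, σ}, {p1, p3} × {ξ, ρ, σ}, {p1, p2, p3} × {ξ, ρ}, {p1, p2, p3} × {ξ, σ}, {p1, p2, p3} × {ξ, ρ, σ}}; |τ_{X×Y}| = 108.

Enumerate products U × V with U ∈ τ_X, V ∈ τ_Y (deduplicated):
  ∅ × ∅ = {} (∅)
  {p1} × {ξ} = {(p1,ξ)}
  {p1} × {σ} = {(p1,σ)}
  {p2} × {ξ} = {(p2,ξ)}
  {p2} × {σ} = {(p2,σ)}
  {p1} × {ξ, ρ} = {(p1,ξ), (p1,ρ)}
  {p1} × {ξ, σ} = {(p1,ξ), (p1,σ)}
  {p1, p2} × {ξ} = {(p1,ξ), (p2,ξ)}
  {p1, p3} × {ξ} = {(p1,ξ), (p3,ξ)}
  {p1, p2} × {σ} = {(p1,σ), (p2,σ)}
  {p1, p3} × {σ} = {(p1,σ), (p3,σ)}
  {p2} × {ξ, ρ} = {(p2,ξ), (p2,ρ)}
  {p2} × {ξ, σ} = {(p2,ξ), (p2,σ)}
  {p1} × {ξ, ρ, σ} = {(p1,ξ), (p1,ρ), (p1,σ)}
  {p1, p2, p3} × {ξ} = {(p1,ξ), (p2,ξ), (p3,ξ)}
  {p1, p2, p3} × {σ} = {(p1,σ), (p2,σ), (p3,σ)}
  {p2} × {ξ, ρ, σ} = {(p2,ξ), (p2,ρ), (p2,σ)}
  {p1, p2} × {ξ, ρ} = {(p1,ξ), (p1,ρ), (p2,ξ), (p2,ρ)}
  {p1, p3} × {ξ, ρ} = {(p1,ξ), (p1,ρ), (p3,ξ), (p3,ρ)}
  {p1, p2} × {ξ, σ} = {(p1,ξ), (p1,σ), (p2,ξ), (p2,σ)}
  {p1, p3} × {ξ, σ} = {(p1,ξ), (p1,σ), (p3,ξ), (p3,σ)}
  {p1, p2} × {ξ, ρ, σ} = {(p1,ξ), (p1,ρ), (p1,σ), (p2,ξ), (p2,ρ), (p2,σ)}
  {p1, p3} × {ξ, ρ, σ} = {(p1,ξ), (p1,ρ), (p1,σ), (p3,ξ), (p3,ρ), (p3,σ)}
  {p1, p2, p3} × {ξ, ρ} = {(p1,ξ), (p1,ρ), (p2,ξ), (p2,ρ), (p3,ξ), (p3,ρ)}
  {p1, p2, p3} × {ξ, σ} = {(p1,ξ), (p1,σ), (p2,ξ), (p2,σ), (p3,ξ), (p3,σ)}
  {p1, p2, p3} × {ξ, ρ, σ} = {(p1,ξ), (p1,ρ), (p1,σ), (p2,ξ), (p2,ρ), (p2,σ), (p3,ξ), (p3,ρ), (p3,σ)}
These 26 distinct sets form the basis B.
Close under arbitrary unions to get τ_{X×Y}; counting gives |τ_{X×Y}| = 108.


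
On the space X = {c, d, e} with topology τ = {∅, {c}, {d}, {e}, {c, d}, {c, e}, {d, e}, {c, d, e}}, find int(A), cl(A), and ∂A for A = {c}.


int(A) = {c}, cl(A) = {c}, ∂A = ∅.

Closed sets in (X, τ) are complements of opens:
  closed(X, τ) = {∅, {c}, {d}, {e}, {c, d}, {c, e}, {d, e}, {c, d, e}}.
int(A) = ⋃ {U ∈ τ : U ⊆ A}. Opens contained in A: ∅, {c}.
Taking the union of these: int(A) = {c}.
cl(A) = ⋂ {C closed : A ⊆ C}. Closed sets containing A: {c}, {c, d}, {c, e}, {c, d, e}.
Intersecting these: cl(A) = {c}.
∂A = cl(A) ∖ int(A) = {c} ∖ {c} = ∅.


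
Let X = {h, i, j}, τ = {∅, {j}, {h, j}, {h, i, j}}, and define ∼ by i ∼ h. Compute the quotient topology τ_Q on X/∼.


X/∼ = {[h=i], [j]}; |τ_Q| = 3.

Equivalence classes: [h=i], [j].
Quotient map π: X → X/∼ sends h ↦ [h=i], i ↦ [h=i], j ↦ [j].
For each subset V ⊆ X/∼, compute π^{-1}(V) ⊆ X and check whether π^{-1}(V) ∈ τ. V is open in τ_Q iff π^{-1}(V) ∈ τ.
  V = {}: π^{-1}(V) = ∅ ∈ τ ✓.
  V = {[h=i]}: π^{-1}(V) = {h, i} ∉ τ ✗.
  V = {[j]}: π^{-1}(V) = {j} ∈ τ ✓.
  V = {[h=i], [j]}: π^{-1}(V) = {h, i, j} ∈ τ ✓.
Open sets in the quotient: τ_Q = {{}, {[j]}, {[h=i], [j]}} (3 elements).


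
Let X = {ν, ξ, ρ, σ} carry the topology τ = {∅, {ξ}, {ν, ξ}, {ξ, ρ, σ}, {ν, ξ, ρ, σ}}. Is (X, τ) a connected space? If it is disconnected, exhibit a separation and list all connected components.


(X, τ) is connected.

Find clopen sets (U ∈ τ with X ∖ U ∈ τ):
  U = ∅, X ∖ U = {ν, ξ, ρ, σ} — both open, so U is clopen.
  U = {ν, ξ, ρ, σ}, X ∖ U = ∅ — both open, so U is clopen.
Only trivial clopens (∅ and X) exist, so (X, τ) is connected.
Compute connected components by grouping points that agree on all clopens:
  component: {ν, ξ, ρ, σ}


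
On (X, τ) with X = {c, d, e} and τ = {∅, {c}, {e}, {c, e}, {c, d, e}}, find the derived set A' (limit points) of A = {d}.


A' = ∅

For each x ∈ X, list the open sets U ∈ τ with x ∈ U, then check whether U ∩ (A ∖ {x}) ≠ ∅ for every such U.
  x = c: open {c} ∋ x has {c} ∩ (A ∖ {c}) = ∅, so x is NOT a limit point.
  x = d: open {c, d, e} ∋ x has {c, d, e} ∩ (A ∖ {d}) = ∅, so x is NOT a limit point.
  x = e: open {e} ∋ x has {e} ∩ (A ∖ {e}) = ∅, so x is NOT a limit point.
Collecting: A' = ∅.


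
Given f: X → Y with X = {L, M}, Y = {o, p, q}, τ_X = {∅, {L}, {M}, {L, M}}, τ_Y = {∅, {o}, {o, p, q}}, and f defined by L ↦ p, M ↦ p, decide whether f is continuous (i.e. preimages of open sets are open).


f IS continuous.

Compute f^{-1}(U) for each U ∈ τ_Y:
  U = ∅: f^{-1}(U) = ∅ ∈ τ_X ✓.
  U = {o}: f^{-1}(U) = ∅ ∈ τ_X ✓.
  U = {o, p, q}: f^{-1}(U) = {L, M} ∈ τ_X ✓.
Every preimage lies in τ_X, so f IS continuous.


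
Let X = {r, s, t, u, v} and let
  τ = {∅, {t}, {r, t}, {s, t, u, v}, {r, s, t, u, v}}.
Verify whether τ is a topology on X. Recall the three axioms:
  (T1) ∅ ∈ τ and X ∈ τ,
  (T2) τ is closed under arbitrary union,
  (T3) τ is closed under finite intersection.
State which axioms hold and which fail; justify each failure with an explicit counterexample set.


τ IS a topology on X.

Axiom (T1): ∅ ∈ τ? Yes; X ∈ τ? Yes.
Axiom (T2/T3): check pairwise unions and intersections of members of τ.
All pairwise intersections and unions checked — each lies in τ. Therefore τ satisfies (T1), (T2), (T3): it IS a topology on X.


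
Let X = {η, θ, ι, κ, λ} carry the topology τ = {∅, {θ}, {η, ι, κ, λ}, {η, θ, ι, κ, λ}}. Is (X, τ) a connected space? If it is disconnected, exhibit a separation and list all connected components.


(X, τ) is disconnected; components = [{θ}, {η, ι, κ, λ}].

Find clopen sets (U ∈ τ with X ∖ U ∈ τ):
  U = ∅, X ∖ U = {η, θ, ι, κ, λ} — both open, so U is clopen.
  U = {θ}, X ∖ U = {η, ι, κ, λ} — both open, so U is clopen.
  U = {η, ι, κ, λ}, X ∖ U = {θ} — both open, so U is clopen.
  U = {η, θ, ι, κ, λ}, X ∖ U = ∅ — both open, so U is clopen.
Nontrivial clopen(s) exist: e.g. {θ}. So (X, τ) is disconnected.
Compute connected components by grouping points that agree on all clopens:
  component: {θ}
  component: {η, ι, κ, λ}


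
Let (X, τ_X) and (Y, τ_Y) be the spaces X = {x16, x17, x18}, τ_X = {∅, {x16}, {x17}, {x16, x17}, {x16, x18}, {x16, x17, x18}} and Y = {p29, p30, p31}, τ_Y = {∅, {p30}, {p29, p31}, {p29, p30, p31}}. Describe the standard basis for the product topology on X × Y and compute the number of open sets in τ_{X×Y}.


Basis B = {∅ × ∅, {x16} × {p30}, {x17} × {p30}, {x16} × {p29, p31}, {x16, x17} × {p30}, {x16, x18} × {p30}, {x17} × {p29, p31}, {x16} × {p29, p30, p31}, {x16, x17, x18} × {p30}, {x17} × {p29, p30, p31}, {x16, x17} × {p29, p31}, {x16, x18} × {p29, p31}, {x16, x17} × {p29, p30, p31}, {x16, x18} × {p29, p30, p31}, {x16, x17, x18} × {p29, p31}, {x16, x17, x18} × {p29, p30, p31}}; |τ_{X×Y}| = 36.

Enumerate products U × V with U ∈ τ_X, V ∈ τ_Y (deduplicated):
  ∅ × ∅ = {} (∅)
  {x16} × {p30} = {(x16,p30)}
  {x17} × {p30} = {(x17,p30)}
  {x16} × {p29, p31} = {(x16,p29), (x16,p31)}
  {x16, x17} × {p30} = {(x16,p30), (x17,p30)}
  {x16, x18} × {p30} = {(x16,p30), (x18,p30)}
  {x17} × {p29, p31} = {(x17,p29), (x17,p31)}
  {x16} × {p29, p30, p31} = {(x16,p29), (x16,p30), (x16,p31)}
  {x16, x17, x18} × {p30} = {(x16,p30), (x17,p30), (x18,p30)}
  {x17} × {p29, p30, p31} = {(x17,p29), (x17,p30), (x17,p31)}
  {x16, x17} × {p29, p31} = {(x16,p29), (x16,p31), (x17,p29), (x17,p31)}
  {x16, x18} × {p29, p31} = {(x16,p29), (x16,p31), (x18,p29), (x18,p31)}
  {x16, x17} × {p29, p30, p31} = {(x16,p29), (x16,p30), (x16,p31), (x17,p29), (x17,p30), (x17,p31)}
  {x16, x18} × {p29, p30, p31} = {(x16,p29), (x16,p30), (x16,p31), (x18,p29), (x18,p30), (x18,p31)}
  {x16, x17, x18} × {p29, p31} = {(x16,p29), (x16,p31), (x17,p29), (x17,p31), (x18,p29), (x18,p31)}
  {x16, x17, x18} × {p29, p30, p31} = {(x16,p29), (x16,p30), (x16,p31), (x17,p29), (x17,p30), (x17,p31), (x18,p29), (x18,p30), (x18,p31)}
These 16 distinct sets form the basis B.
Close under arbitrary unions to get τ_{X×Y}; counting gives |τ_{X×Y}| = 36.


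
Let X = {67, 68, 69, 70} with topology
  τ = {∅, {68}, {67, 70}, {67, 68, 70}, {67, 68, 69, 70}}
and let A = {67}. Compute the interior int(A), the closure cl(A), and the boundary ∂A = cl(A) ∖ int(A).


int(A) = ∅, cl(A) = {67, 69, 70}, ∂A = {67, 69, 70}.

Closed sets in (X, τ) are complements of opens:
  closed(X, τ) = {∅, {69}, {68, 69}, {67, 69, 70}, {67, 68, 69, 70}}.
int(A) = ⋃ {U ∈ τ : U ⊆ A}. Opens contained in A: ∅.
Taking the union of these: int(A) = ∅.
cl(A) = ⋂ {C closed : A ⊆ C}. Closed sets containing A: {67, 69, 70}, {67, 68, 69, 70}.
Intersecting these: cl(A) = {67, 69, 70}.
∂A = cl(A) ∖ int(A) = {67, 69, 70} ∖ ∅ = {67, 69, 70}.


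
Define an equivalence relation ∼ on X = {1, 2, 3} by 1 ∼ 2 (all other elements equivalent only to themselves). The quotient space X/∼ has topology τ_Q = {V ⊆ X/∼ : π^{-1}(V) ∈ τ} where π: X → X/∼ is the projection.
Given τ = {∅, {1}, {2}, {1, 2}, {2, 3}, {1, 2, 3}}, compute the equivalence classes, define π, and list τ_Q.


X/∼ = {[1=2], [3]}; |τ_Q| = 3.

Equivalence classes: [1=2], [3].
Quotient map π: X → X/∼ sends 1 ↦ [1=2], 2 ↦ [1=2], 3 ↦ [3].
For each subset V ⊆ X/∼, compute π^{-1}(V) ⊆ X and check whether π^{-1}(V) ∈ τ. V is open in τ_Q iff π^{-1}(V) ∈ τ.
  V = {}: π^{-1}(V) = ∅ ∈ τ ✓.
  V = {[1=2]}: π^{-1}(V) = {1, 2} ∈ τ ✓.
  V = {[3]}: π^{-1}(V) = {3} ∉ τ ✗.
  V = {[1=2], [3]}: π^{-1}(V) = {1, 2, 3} ∈ τ ✓.
Open sets in the quotient: τ_Q = {{}, {[1=2]}, {[1=2], [3]}} (3 elements).


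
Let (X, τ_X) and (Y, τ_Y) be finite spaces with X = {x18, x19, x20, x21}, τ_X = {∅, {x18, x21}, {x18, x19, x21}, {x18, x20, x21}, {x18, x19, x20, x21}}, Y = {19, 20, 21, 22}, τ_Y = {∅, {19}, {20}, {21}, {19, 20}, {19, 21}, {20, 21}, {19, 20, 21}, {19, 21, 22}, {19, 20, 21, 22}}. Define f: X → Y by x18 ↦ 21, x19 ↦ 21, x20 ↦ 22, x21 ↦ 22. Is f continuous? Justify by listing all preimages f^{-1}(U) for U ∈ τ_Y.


f is NOT continuous.

Compute f^{-1}(U) for each U ∈ τ_Y:
  U = ∅: f^{-1}(U) = ∅ ∈ τ_X ✓.
  U = {19}: f^{-1}(U) = ∅ ∈ τ_X ✓.
  U = {20}: f^{-1}(U) = ∅ ∈ τ_X ✓.
  U = {21}: f^{-1}(U) = {x18, x19} ∉ τ_X ✗.
  U = {19, 20}: f^{-1}(U) = ∅ ∈ τ_X ✓.
  U = {19, 21}: f^{-1}(U) = {x18, x19} ∉ τ_X ✗.
  U = {20, 21}: f^{-1}(U) = {x18, x19} ∉ τ_X ✗.
  U = {19, 20, 21}: f^{-1}(U) = {x18, x19} ∉ τ_X ✗.
  U = {19, 21, 22}: f^{-1}(U) = {x18, x19, x20, x21} ∈ τ_X ✓.
  U = {19, 20, 21, 22}: f^{-1}(U) = {x18, x19, x20, x21} ∈ τ_X ✓.
Found U = {21} with f^{-1}(U) = {x18, x19} not in τ_X. Therefore f is NOT continuous.


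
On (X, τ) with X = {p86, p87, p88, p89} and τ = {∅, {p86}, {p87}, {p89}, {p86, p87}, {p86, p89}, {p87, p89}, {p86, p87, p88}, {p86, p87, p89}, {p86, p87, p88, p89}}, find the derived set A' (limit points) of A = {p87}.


A' = {p88}

For each x ∈ X, list the open sets U ∈ τ with x ∈ U, then check whether U ∩ (A ∖ {x}) ≠ ∅ for every such U.
  x = p86: open {p86} ∋ x has {p86} ∩ (A ∖ {p86}) = ∅, so x is NOT a limit point.
  x = p87: open {p87} ∋ x has {p87} ∩ (A ∖ {p87}) = ∅, so x is NOT a limit point.
  x = p88: opens ∋ x are {p86, p87, p88}, {p86, p87, p88, p89}; each meets A ∖ {p88}, so x IS a limit point.
  x = p89: open {p89} ∋ x has {p89} ∩ (A ∖ {p89}) = ∅, so x is NOT a limit point.
Collecting: A' = {p88}.


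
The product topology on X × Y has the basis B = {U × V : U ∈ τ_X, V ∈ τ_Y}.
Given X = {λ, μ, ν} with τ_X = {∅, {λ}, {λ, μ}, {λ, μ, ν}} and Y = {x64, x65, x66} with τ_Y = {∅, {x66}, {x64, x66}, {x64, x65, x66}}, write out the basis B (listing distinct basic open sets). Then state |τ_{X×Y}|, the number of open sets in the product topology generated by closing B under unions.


Basis B = {∅ × ∅, {λ} × {x66}, {λ} × {x64, x66}, {λ, μ} × {x66}, {λ} × {x64, x65, x66}, {λ, μ, ν} × {x66}, {λ, μ} × {x64, x66}, {λ, μ} × {x64, x65, x66}, {λ, μ, ν} × {x64, x66}, {λ, μ, ν} × {x64, x65, x66}}; |τ_{X×Y}| = 20.

Enumerate products U × V with U ∈ τ_X, V ∈ τ_Y (deduplicated):
  ∅ × ∅ = {} (∅)
  {λ} × {x66} = {(λ,x66)}
  {λ} × {x64, x66} = {(λ,x64), (λ,x66)}
  {λ, μ} × {x66} = {(λ,x66), (μ,x66)}
  {λ} × {x64, x65, x66} = {(λ,x64), (λ,x65), (λ,x66)}
  {λ, μ, ν} × {x66} = {(λ,x66), (μ,x66), (ν,x66)}
  {λ, μ} × {x64, x66} = {(λ,x64), (λ,x66), (μ,x64), (μ,x66)}
  {λ, μ} × {x64, x65, x66} = {(λ,x64), (λ,x65), (λ,x66), (μ,x64), (μ,x65), (μ,x66)}
  {λ, μ, ν} × {x64, x66} = {(λ,x64), (λ,x66), (μ,x64), (μ,x66), (ν,x64), (ν,x66)}
  {λ, μ, ν} × {x64, x65, x66} = {(λ,x64), (λ,x65), (λ,x66), (μ,x64), (μ,x65), (μ,x66), (ν,x64), (ν,x65), (ν,x66)}
These 10 distinct sets form the basis B.
Close under arbitrary unions to get τ_{X×Y}; counting gives |τ_{X×Y}| = 20.


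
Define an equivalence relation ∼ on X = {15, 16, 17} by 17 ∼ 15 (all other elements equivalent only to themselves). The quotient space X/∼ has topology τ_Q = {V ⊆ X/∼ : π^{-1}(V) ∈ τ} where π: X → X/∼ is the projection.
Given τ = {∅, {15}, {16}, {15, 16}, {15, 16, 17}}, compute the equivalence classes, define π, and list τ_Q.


X/∼ = {[15=17], [16]}; |τ_Q| = 3.

Equivalence classes: [15=17], [16].
Quotient map π: X → X/∼ sends 15 ↦ [15=17], 16 ↦ [16], 17 ↦ [15=17].
For each subset V ⊆ X/∼, compute π^{-1}(V) ⊆ X and check whether π^{-1}(V) ∈ τ. V is open in τ_Q iff π^{-1}(V) ∈ τ.
  V = {}: π^{-1}(V) = ∅ ∈ τ ✓.
  V = {[15=17]}: π^{-1}(V) = {15, 17} ∉ τ ✗.
  V = {[16]}: π^{-1}(V) = {16} ∈ τ ✓.
  V = {[15=17], [16]}: π^{-1}(V) = {15, 16, 17} ∈ τ ✓.
Open sets in the quotient: τ_Q = {{}, {[16]}, {[15=17], [16]}} (3 elements).


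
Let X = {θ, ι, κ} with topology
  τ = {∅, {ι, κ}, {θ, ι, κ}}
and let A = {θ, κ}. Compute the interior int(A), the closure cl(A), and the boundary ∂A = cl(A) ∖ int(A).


int(A) = ∅, cl(A) = {θ, ι, κ}, ∂A = {θ, ι, κ}.

Closed sets in (X, τ) are complements of opens:
  closed(X, τ) = {∅, {θ}, {θ, ι, κ}}.
int(A) = ⋃ {U ∈ τ : U ⊆ A}. Opens contained in A: ∅.
Taking the union of these: int(A) = ∅.
cl(A) = ⋂ {C closed : A ⊆ C}. Closed sets containing A: {θ, ι, κ}.
Intersecting these: cl(A) = {θ, ι, κ}.
∂A = cl(A) ∖ int(A) = {θ, ι, κ} ∖ ∅ = {θ, ι, κ}.


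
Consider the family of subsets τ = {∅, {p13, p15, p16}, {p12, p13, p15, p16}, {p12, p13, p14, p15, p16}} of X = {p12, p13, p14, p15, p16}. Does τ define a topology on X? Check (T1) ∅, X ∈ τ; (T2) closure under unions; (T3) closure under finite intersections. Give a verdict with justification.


τ IS a topology on X.

Axiom (T1): ∅ ∈ τ? Yes; X ∈ τ? Yes.
Axiom (T2/T3): check pairwise unions and intersections of members of τ.
All pairwise intersections and unions checked — each lies in τ. Therefore τ satisfies (T1), (T2), (T3): it IS a topology on X.


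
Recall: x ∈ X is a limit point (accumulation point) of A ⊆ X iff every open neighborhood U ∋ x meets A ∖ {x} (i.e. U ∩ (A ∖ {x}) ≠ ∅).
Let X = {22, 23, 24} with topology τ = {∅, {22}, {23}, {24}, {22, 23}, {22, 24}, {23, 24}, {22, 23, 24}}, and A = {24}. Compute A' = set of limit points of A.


A' = ∅

For each x ∈ X, list the open sets U ∈ τ with x ∈ U, then check whether U ∩ (A ∖ {x}) ≠ ∅ for every such U.
  x = 22: open {22} ∋ x has {22} ∩ (A ∖ {22}) = ∅, so x is NOT a limit point.
  x = 23: open {23} ∋ x has {23} ∩ (A ∖ {23}) = ∅, so x is NOT a limit point.
  x = 24: open {24} ∋ x has {24} ∩ (A ∖ {24}) = ∅, so x is NOT a limit point.
Collecting: A' = ∅.


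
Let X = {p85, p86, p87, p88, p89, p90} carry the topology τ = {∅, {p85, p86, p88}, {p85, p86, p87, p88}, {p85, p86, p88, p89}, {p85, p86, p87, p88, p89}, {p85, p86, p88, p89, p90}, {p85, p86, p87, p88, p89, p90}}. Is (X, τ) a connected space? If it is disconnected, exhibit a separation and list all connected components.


(X, τ) is connected.

Find clopen sets (U ∈ τ with X ∖ U ∈ τ):
  U = ∅, X ∖ U = {p85, p86, p87, p88, p89, p90} — both open, so U is clopen.
  U = {p85, p86, p87, p88, p89, p90}, X ∖ U = ∅ — both open, so U is clopen.
Only trivial clopens (∅ and X) exist, so (X, τ) is connected.
Compute connected components by grouping points that agree on all clopens:
  component: {p85, p86, p87, p88, p89, p90}


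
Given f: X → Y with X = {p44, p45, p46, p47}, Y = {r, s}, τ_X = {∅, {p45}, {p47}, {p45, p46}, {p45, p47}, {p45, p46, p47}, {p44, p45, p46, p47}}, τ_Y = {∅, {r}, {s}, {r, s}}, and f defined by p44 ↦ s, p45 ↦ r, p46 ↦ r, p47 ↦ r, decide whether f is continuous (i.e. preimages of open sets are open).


f is NOT continuous.

Compute f^{-1}(U) for each U ∈ τ_Y:
  U = ∅: f^{-1}(U) = ∅ ∈ τ_X ✓.
  U = {r}: f^{-1}(U) = {p45, p46, p47} ∈ τ_X ✓.
  U = {s}: f^{-1}(U) = {p44} ∉ τ_X ✗.
  U = {r, s}: f^{-1}(U) = {p44, p45, p46, p47} ∈ τ_X ✓.
Found U = {s} with f^{-1}(U) = {p44} not in τ_X. Therefore f is NOT continuous.


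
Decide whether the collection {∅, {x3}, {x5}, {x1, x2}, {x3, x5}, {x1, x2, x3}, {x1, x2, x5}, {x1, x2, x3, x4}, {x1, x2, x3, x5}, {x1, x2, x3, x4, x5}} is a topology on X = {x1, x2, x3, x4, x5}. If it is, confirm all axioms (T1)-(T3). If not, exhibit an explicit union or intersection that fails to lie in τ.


τ IS a topology on X.

Axiom (T1): ∅ ∈ τ? Yes; X ∈ τ? Yes.
Axiom (T2/T3): check pairwise unions and intersections of members of τ.
All pairwise intersections and unions checked — each lies in τ. Therefore τ satisfies (T1), (T2), (T3): it IS a topology on X.


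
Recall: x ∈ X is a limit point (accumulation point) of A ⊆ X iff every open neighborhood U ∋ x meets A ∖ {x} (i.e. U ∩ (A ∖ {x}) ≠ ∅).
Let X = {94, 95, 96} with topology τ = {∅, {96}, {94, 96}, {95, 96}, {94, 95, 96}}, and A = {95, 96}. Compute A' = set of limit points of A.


A' = {94, 95}

For each x ∈ X, list the open sets U ∈ τ with x ∈ U, then check whether U ∩ (A ∖ {x}) ≠ ∅ for every such U.
  x = 94: opens ∋ x are {94, 96}, {94, 95, 96}; each meets A ∖ {94}, so x IS a limit point.
  x = 95: opens ∋ x are {95, 96}, {94, 95, 96}; each meets A ∖ {95}, so x IS a limit point.
  x = 96: open {96} ∋ x has {96} ∩ (A ∖ {96}) = ∅, so x is NOT a limit point.
Collecting: A' = {94, 95}.


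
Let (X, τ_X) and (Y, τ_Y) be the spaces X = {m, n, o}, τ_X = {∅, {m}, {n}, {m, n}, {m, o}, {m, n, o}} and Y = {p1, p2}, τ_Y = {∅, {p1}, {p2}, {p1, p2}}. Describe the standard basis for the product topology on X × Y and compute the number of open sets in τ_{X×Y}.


Basis B = {∅ × ∅, {m} × {p1}, {m} × {p2}, {n} × {p1}, {n} × {p2}, {m} × {p1, p2}, {m, n} × {p1}, {m, o} × {p1}, {m, n} × {p2}, {m, o} × {p2}, {n} × {p1, p2}, {m, n, o} × {p1}, {m, n, o} × {p2}, {m, n} × {p1, p2}, {m, o} × {p1, p2}, {m, n, o} × {p1, p2}}; |τ_{X×Y}| = 36.

Enumerate products U × V with U ∈ τ_X, V ∈ τ_Y (deduplicated):
  ∅ × ∅ = {} (∅)
  {m} × {p1} = {(m,p1)}
  {m} × {p2} = {(m,p2)}
  {n} × {p1} = {(n,p1)}
  {n} × {p2} = {(n,p2)}
  {m} × {p1, p2} = {(m,p1), (m,p2)}
  {m, n} × {p1} = {(m,p1), (n,p1)}
  {m, o} × {p1} = {(m,p1), (o,p1)}
  {m, n} × {p2} = {(m,p2), (n,p2)}
  {m, o} × {p2} = {(m,p2), (o,p2)}
  {n} × {p1, p2} = {(n,p1), (n,p2)}
  {m, n, o} × {p1} = {(m,p1), (n,p1), (o,p1)}
  {m, n, o} × {p2} = {(m,p2), (n,p2), (o,p2)}
  {m, n} × {p1, p2} = {(m,p1), (m,p2), (n,p1), (n,p2)}
  {m, o} × {p1, p2} = {(m,p1), (m,p2), (o,p1), (o,p2)}
  {m, n, o} × {p1, p2} = {(m,p1), (m,p2), (n,p1), (n,p2), (o,p1), (o,p2)}
These 16 distinct sets form the basis B.
Close under arbitrary unions to get τ_{X×Y}; counting gives |τ_{X×Y}| = 36.


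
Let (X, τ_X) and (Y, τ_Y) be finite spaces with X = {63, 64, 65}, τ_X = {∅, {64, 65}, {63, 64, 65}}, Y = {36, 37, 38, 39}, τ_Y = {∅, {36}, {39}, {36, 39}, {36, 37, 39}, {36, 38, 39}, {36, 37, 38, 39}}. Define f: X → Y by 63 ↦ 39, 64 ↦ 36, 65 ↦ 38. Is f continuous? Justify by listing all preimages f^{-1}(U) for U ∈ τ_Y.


f is NOT continuous.

Compute f^{-1}(U) for each U ∈ τ_Y:
  U = ∅: f^{-1}(U) = ∅ ∈ τ_X ✓.
  U = {36}: f^{-1}(U) = {64} ∉ τ_X ✗.
  U = {39}: f^{-1}(U) = {63} ∉ τ_X ✗.
  U = {36, 39}: f^{-1}(U) = {63, 64} ∉ τ_X ✗.
  U = {36, 37, 39}: f^{-1}(U) = {63, 64} ∉ τ_X ✗.
  U = {36, 38, 39}: f^{-1}(U) = {63, 64, 65} ∈ τ_X ✓.
  U = {36, 37, 38, 39}: f^{-1}(U) = {63, 64, 65} ∈ τ_X ✓.
Found U = {36} with f^{-1}(U) = {64} not in τ_X. Therefore f is NOT continuous.


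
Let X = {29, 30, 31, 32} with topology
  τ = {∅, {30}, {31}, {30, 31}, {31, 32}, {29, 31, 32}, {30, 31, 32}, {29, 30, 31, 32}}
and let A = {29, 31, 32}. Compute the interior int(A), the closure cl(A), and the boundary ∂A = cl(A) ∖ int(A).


int(A) = {29, 31, 32}, cl(A) = {29, 31, 32}, ∂A = ∅.

Closed sets in (X, τ) are complements of opens:
  closed(X, τ) = {∅, {29}, {30}, {29, 30}, {29, 32}, {29, 30, 32}, {29, 31, 32}, {29, 30, 31, 32}}.
int(A) = ⋃ {U ∈ τ : U ⊆ A}. Opens contained in A: ∅, {31}, {31, 32}, {29, 31, 32}.
Taking the union of these: int(A) = {29, 31, 32}.
cl(A) = ⋂ {C closed : A ⊆ C}. Closed sets containing A: {29, 31, 32}, {29, 30, 31, 32}.
Intersecting these: cl(A) = {29, 31, 32}.
∂A = cl(A) ∖ int(A) = {29, 31, 32} ∖ {29, 31, 32} = ∅.


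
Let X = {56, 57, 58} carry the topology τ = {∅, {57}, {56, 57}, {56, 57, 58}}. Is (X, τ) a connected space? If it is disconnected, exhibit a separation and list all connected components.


(X, τ) is connected.

Find clopen sets (U ∈ τ with X ∖ U ∈ τ):
  U = ∅, X ∖ U = {56, 57, 58} — both open, so U is clopen.
  U = {56, 57, 58}, X ∖ U = ∅ — both open, so U is clopen.
Only trivial clopens (∅ and X) exist, so (X, τ) is connected.
Compute connected components by grouping points that agree on all clopens:
  component: {56, 57, 58}


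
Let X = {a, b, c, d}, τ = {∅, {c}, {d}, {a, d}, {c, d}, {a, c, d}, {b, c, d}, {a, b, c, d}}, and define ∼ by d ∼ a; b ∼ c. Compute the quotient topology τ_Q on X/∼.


X/∼ = {[a=d], [b=c]}; |τ_Q| = 3.

Equivalence classes: [a=d], [b=c].
Quotient map π: X → X/∼ sends a ↦ [a=d], b ↦ [b=c], c ↦ [b=c], d ↦ [a=d].
For each subset V ⊆ X/∼, compute π^{-1}(V) ⊆ X and check whether π^{-1}(V) ∈ τ. V is open in τ_Q iff π^{-1}(V) ∈ τ.
  V = {}: π^{-1}(V) = ∅ ∈ τ ✓.
  V = {[a=d]}: π^{-1}(V) = {a, d} ∈ τ ✓.
  V = {[b=c]}: π^{-1}(V) = {b, c} ∉ τ ✗.
  V = {[a=d], [b=c]}: π^{-1}(V) = {a, b, c, d} ∈ τ ✓.
Open sets in the quotient: τ_Q = {{}, {[a=d]}, {[a=d], [b=c]}} (3 elements).


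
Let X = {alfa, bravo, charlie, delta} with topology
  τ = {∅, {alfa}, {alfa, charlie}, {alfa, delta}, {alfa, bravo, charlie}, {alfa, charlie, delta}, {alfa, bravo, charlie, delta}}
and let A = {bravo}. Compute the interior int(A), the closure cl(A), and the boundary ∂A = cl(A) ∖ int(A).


int(A) = ∅, cl(A) = {bravo}, ∂A = {bravo}.

Closed sets in (X, τ) are complements of opens:
  closed(X, τ) = {∅, {bravo}, {delta}, {bravo, charlie}, {bravo, delta}, {bravo, charlie, delta}, {alfa, bravo, charlie, delta}}.
int(A) = ⋃ {U ∈ τ : U ⊆ A}. Opens contained in A: ∅.
Taking the union of these: int(A) = ∅.
cl(A) = ⋂ {C closed : A ⊆ C}. Closed sets containing A: {bravo}, {bravo, charlie}, {bravo, delta}, {bravo, charlie, delta}, {alfa, bravo, charlie, delta}.
Intersecting these: cl(A) = {bravo}.
∂A = cl(A) ∖ int(A) = {bravo} ∖ ∅ = {bravo}.


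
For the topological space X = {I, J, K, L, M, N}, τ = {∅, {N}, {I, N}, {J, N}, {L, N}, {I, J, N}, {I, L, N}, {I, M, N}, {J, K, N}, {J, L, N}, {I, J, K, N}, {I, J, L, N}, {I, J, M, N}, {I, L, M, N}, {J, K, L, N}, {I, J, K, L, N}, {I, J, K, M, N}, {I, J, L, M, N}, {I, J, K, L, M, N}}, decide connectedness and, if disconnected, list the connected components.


(X, τ) is connected.

Find clopen sets (U ∈ τ with X ∖ U ∈ τ):
  U = ∅, X ∖ U = {I, J, K, L, M, N} — both open, so U is clopen.
  U = {I, J, K, L, M, N}, X ∖ U = ∅ — both open, so U is clopen.
Only trivial clopens (∅ and X) exist, so (X, τ) is connected.
Compute connected components by grouping points that agree on all clopens:
  component: {I, J, K, L, M, N}


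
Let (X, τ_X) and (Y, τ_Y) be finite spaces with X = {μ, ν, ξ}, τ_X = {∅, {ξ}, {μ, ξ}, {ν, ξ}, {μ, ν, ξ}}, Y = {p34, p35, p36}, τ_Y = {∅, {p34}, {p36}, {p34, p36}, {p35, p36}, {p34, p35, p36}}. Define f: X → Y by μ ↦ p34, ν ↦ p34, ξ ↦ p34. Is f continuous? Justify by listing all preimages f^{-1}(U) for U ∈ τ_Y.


f IS continuous.

Compute f^{-1}(U) for each U ∈ τ_Y:
  U = ∅: f^{-1}(U) = ∅ ∈ τ_X ✓.
  U = {p34}: f^{-1}(U) = {μ, ν, ξ} ∈ τ_X ✓.
  U = {p36}: f^{-1}(U) = ∅ ∈ τ_X ✓.
  U = {p34, p36}: f^{-1}(U) = {μ, ν, ξ} ∈ τ_X ✓.
  U = {p35, p36}: f^{-1}(U) = ∅ ∈ τ_X ✓.
  U = {p34, p35, p36}: f^{-1}(U) = {μ, ν, ξ} ∈ τ_X ✓.
Every preimage lies in τ_X, so f IS continuous.


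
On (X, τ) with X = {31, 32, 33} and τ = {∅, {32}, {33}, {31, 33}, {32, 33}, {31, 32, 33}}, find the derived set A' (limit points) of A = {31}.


A' = ∅

For each x ∈ X, list the open sets U ∈ τ with x ∈ U, then check whether U ∩ (A ∖ {x}) ≠ ∅ for every such U.
  x = 31: open {31, 33} ∋ x has {31, 33} ∩ (A ∖ {31}) = ∅, so x is NOT a limit point.
  x = 32: open {32} ∋ x has {32} ∩ (A ∖ {32}) = ∅, so x is NOT a limit point.
  x = 33: open {33} ∋ x has {33} ∩ (A ∖ {33}) = ∅, so x is NOT a limit point.
Collecting: A' = ∅.


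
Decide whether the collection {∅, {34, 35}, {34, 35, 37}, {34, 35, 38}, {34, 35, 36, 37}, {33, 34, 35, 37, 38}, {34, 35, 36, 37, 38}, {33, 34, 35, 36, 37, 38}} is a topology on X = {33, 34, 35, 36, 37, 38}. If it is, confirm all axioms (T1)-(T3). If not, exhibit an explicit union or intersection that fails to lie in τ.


τ is NOT a topology on X.

Axiom (T1): ∅ ∈ τ? Yes; X ∈ τ? Yes.
Axiom (T2/T3): check pairwise unions and intersections of members of τ.
Counterexample for (T2): {34, 35, 37} ∪ {34, 35, 38} = {34, 35, 37, 38} ∉ τ. Therefore τ is NOT a topology.


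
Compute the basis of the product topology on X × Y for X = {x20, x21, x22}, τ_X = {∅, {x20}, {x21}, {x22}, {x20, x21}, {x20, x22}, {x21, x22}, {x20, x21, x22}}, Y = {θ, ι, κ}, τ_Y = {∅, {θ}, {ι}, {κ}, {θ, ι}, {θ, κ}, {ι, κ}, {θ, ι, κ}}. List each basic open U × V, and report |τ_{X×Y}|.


Basis B = {∅ × ∅, {x20} × {θ}, {x20} × {ι}, {x20} × {κ}, {x21} × {θ}, {x21} × {ι}, {x21} × {κ}, {x22} × {θ}, {x22} × {ι}, {x22} × {κ}, {x20} × {θ, ι}, {x20} × {θ, κ}, {x20, x21} × {θ}, {x20, x22} × {θ}, {x20} × {ι, κ}, {x20, x21} × {ι}, {x20, x22} × {ι}, {x20, x21} × {κ}, {x20, x22} × {κ}, {x21} × {θ, ι}, {x21} × {θ, κ}, {x21, x22} × {θ}, {x21} × {ι, κ}, {x21, x22} × {ι}, {x21, x22} × {κ}, {x22} × {θ, ι}, {x22} × {θ, κ}, {x22} × {ι, κ}, {x20} × {θ, ι, κ}, {x20, x21, x22} × {θ}, {x20, x21, x22} × {ι}, {x20, x21, x22} × {κ}, {x21} × {θ, ι, κ}, {x22} × {θ, ι, κ}, {x20, x21} × {θ, ι}, {x20, x22} × {θ, ι}, {x20, x21} × {θ, κ}, {x20, x22} × {θ, κ}, {x20, x21} × {ι, κ}, {x20, x22} × {ι, κ}, {x21, x22} × {θ, ι}, {x21, x22} × {θ, κ}, {x21, x22} × {ι, κ}, {x20, x21} × {θ, ι, κ}, {x20, x22} × {θ, ι, κ}, {x20, x21, x22} × {θ, ι}, {x20, x21, x22} × {θ, κ}, {x20, x21, x22} × {ι, κ}, {x21, x22} × {θ, ι, κ}, {x20, x21, x22} × {θ, ι, κ}}; |τ_{X×Y}| = 512.

Enumerate products U × V with U ∈ τ_X, V ∈ τ_Y (deduplicated):
  ∅ × ∅ = {} (∅)
  {x20} × {θ} = {(x20,θ)}
  {x20} × {ι} = {(x20,ι)}
  {x20} × {κ} = {(x20,κ)}
  {x21} × {θ} = {(x21,θ)}
  {x21} × {ι} = {(x21,ι)}
  {x21} × {κ} = {(x21,κ)}
  {x22} × {θ} = {(x22,θ)}
  {x22} × {ι} = {(x22,ι)}
  {x22} × {κ} = {(x22,κ)}
  {x20} × {θ, ι} = {(x20,θ), (x20,ι)}
  {x20} × {θ, κ} = {(x20,θ), (x20,κ)}
  {x20, x21} × {θ} = {(x20,θ), (x21,θ)}
  {x20, x22} × {θ} = {(x20,θ), (x22,θ)}
  {x20} × {ι, κ} = {(x20,ι), (x20,κ)}
  {x20, x21} × {ι} = {(x20,ι), (x21,ι)}
  {x20, x22} × {ι} = {(x20,ι), (x22,ι)}
  {x20, x21} × {κ} = {(x20,κ), (x21,κ)}
  {x20, x22} × {κ} = {(x20,κ), (x22,κ)}
  {x21} × {θ, ι} = {(x21,θ), (x21,ι)}
  {x21} × {θ, κ} = {(x21,θ), (x21,κ)}
  {x21, x22} × {θ} = {(x21,θ), (x22,θ)}
  {x21} × {ι, κ} = {(x21,ι), (x21,κ)}
  {x21, x22} × {ι} = {(x21,ι), (x22,ι)}
  {x21, x22} × {κ} = {(x21,κ), (x22,κ)}
  {x22} × {θ, ι} = {(x22,θ), (x22,ι)}
  {x22} × {θ, κ} = {(x22,θ), (x22,κ)}
  {x22} × {ι, κ} = {(x22,ι), (x22,κ)}
  {x20} × {θ, ι, κ} = {(x20,θ), (x20,ι), (x20,κ)}
  {x20, x21, x22} × {θ} = {(x20,θ), (x21,θ), (x22,θ)}
  {x20, x21, x22} × {ι} = {(x20,ι), (x21,ι), (x22,ι)}
  {x20, x21, x22} × {κ} = {(x20,κ), (x21,κ), (x22,κ)}
  {x21} × {θ, ι, κ} = {(x21,θ), (x21,ι), (x21,κ)}
  {x22} × {θ, ι, κ} = {(x22,θ), (x22,ι), (x22,κ)}
  {x20, x21} × {θ, ι} = {(x20,θ), (x20,ι), (x21,θ), (x21,ι)}
  {x20, x22} × {θ, ι} = {(x20,θ), (x20,ι), (x22,θ), (x22,ι)}
  {x20, x21} × {θ, κ} = {(x20,θ), (x20,κ), (x21,θ), (x21,κ)}
  {x20, x22} × {θ, κ} = {(x20,θ), (x20,κ), (x22,θ), (x22,κ)}
  {x20, x21} × {ι, κ} = {(x20,ι), (x20,κ), (x21,ι), (x21,κ)}
  {x20, x22} × {ι, κ} = {(x20,ι), (x20,κ), (x22,ι), (x22,κ)}
  {x21, x22} × {θ, ι} = {(x21,θ), (x21,ι), (x22,θ), (x22,ι)}
  {x21, x22} × {θ, κ} = {(x21,θ), (x21,κ), (x22,θ), (x22,κ)}
  {x21, x22} × {ι, κ} = {(x21,ι), (x21,κ), (x22,ι), (x22,κ)}
  {x20, x21} × {θ, ι, κ} = {(x20,θ), (x20,ι), (x20,κ), (x21,θ), (x21,ι), (x21,κ)}
  {x20, x22} × {θ, ι, κ} = {(x20,θ), (x20,ι), (x20,κ), (x22,θ), (x22,ι), (x22,κ)}
  {x20, x21, x22} × {θ, ι} = {(x20,θ), (x20,ι), (x21,θ), (x21,ι), (x22,θ), (x22,ι)}
  {x20, x21, x22} × {θ, κ} = {(x20,θ), (x20,κ), (x21,θ), (x21,κ), (x22,θ), (x22,κ)}
  {x20, x21, x22} × {ι, κ} = {(x20,ι), (x20,κ), (x21,ι), (x21,κ), (x22,ι), (x22,κ)}
  {x21, x22} × {θ, ι, κ} = {(x21,θ), (x21,ι), (x21,κ), (x22,θ), (x22,ι), (x22,κ)}
  {x20, x21, x22} × {θ, ι, κ} = {(x20,θ), (x20,ι), (x20,κ), (x21,θ), (x21,ι), (x21,κ), (x22,θ), (x22,ι), (x22,κ)}
These 50 distinct sets form the basis B.
Close under arbitrary unions to get τ_{X×Y}; counting gives |τ_{X×Y}| = 512.


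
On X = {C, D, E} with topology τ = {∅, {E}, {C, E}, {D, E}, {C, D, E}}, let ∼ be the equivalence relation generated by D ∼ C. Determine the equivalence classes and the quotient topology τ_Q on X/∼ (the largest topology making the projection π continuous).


X/∼ = {[C=D], [E]}; |τ_Q| = 3.

Equivalence classes: [C=D], [E].
Quotient map π: X → X/∼ sends C ↦ [C=D], D ↦ [C=D], E ↦ [E].
For each subset V ⊆ X/∼, compute π^{-1}(V) ⊆ X and check whether π^{-1}(V) ∈ τ. V is open in τ_Q iff π^{-1}(V) ∈ τ.
  V = {}: π^{-1}(V) = ∅ ∈ τ ✓.
  V = {[C=D]}: π^{-1}(V) = {C, D} ∉ τ ✗.
  V = {[E]}: π^{-1}(V) = {E} ∈ τ ✓.
  V = {[C=D], [E]}: π^{-1}(V) = {C, D, E} ∈ τ ✓.
Open sets in the quotient: τ_Q = {{}, {[E]}, {[C=D], [E]}} (3 elements).


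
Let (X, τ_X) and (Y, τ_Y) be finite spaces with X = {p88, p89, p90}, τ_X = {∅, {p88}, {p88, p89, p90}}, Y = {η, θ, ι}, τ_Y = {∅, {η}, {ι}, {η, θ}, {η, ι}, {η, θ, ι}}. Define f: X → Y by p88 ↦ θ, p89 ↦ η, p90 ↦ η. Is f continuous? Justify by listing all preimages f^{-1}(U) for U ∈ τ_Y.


f is NOT continuous.

Compute f^{-1}(U) for each U ∈ τ_Y:
  U = ∅: f^{-1}(U) = ∅ ∈ τ_X ✓.
  U = {η}: f^{-1}(U) = {p89, p90} ∉ τ_X ✗.
  U = {ι}: f^{-1}(U) = ∅ ∈ τ_X ✓.
  U = {η, θ}: f^{-1}(U) = {p88, p89, p90} ∈ τ_X ✓.
  U = {η, ι}: f^{-1}(U) = {p89, p90} ∉ τ_X ✗.
  U = {η, θ, ι}: f^{-1}(U) = {p88, p89, p90} ∈ τ_X ✓.
Found U = {η} with f^{-1}(U) = {p89, p90} not in τ_X. Therefore f is NOT continuous.


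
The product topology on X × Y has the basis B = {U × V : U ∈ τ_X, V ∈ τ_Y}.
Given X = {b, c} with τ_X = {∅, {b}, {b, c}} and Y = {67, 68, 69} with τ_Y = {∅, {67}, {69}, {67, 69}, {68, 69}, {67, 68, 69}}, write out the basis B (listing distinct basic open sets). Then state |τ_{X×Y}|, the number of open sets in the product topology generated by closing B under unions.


Basis B = {∅ × ∅, {b} × {67}, {b} × {69}, {b} × {67, 69}, {b, c} × {67}, {b} × {68, 69}, {b, c} × {69}, {b} × {67, 68, 69}, {b, c} × {67, 69}, {b, c} × {68, 69}, {b, c} × {67, 68, 69}}; |τ_{X×Y}| = 18.

Enumerate products U × V with U ∈ τ_X, V ∈ τ_Y (deduplicated):
  ∅ × ∅ = {} (∅)
  {b} × {67} = {(b,67)}
  {b} × {69} = {(b,69)}
  {b} × {67, 69} = {(b,67), (b,69)}
  {b, c} × {67} = {(b,67), (c,67)}
  {b} × {68, 69} = {(b,68), (b,69)}
  {b, c} × {69} = {(b,69), (c,69)}
  {b} × {67, 68, 69} = {(b,67), (b,68), (b,69)}
  {b, c} × {67, 69} = {(b,67), (b,69), (c,67), (c,69)}
  {b, c} × {68, 69} = {(b,68), (b,69), (c,68), (c,69)}
  {b, c} × {67, 68, 69} = {(b,67), (b,68), (b,69), (c,67), (c,68), (c,69)}
These 11 distinct sets form the basis B.
Close under arbitrary unions to get τ_{X×Y}; counting gives |τ_{X×Y}| = 18.


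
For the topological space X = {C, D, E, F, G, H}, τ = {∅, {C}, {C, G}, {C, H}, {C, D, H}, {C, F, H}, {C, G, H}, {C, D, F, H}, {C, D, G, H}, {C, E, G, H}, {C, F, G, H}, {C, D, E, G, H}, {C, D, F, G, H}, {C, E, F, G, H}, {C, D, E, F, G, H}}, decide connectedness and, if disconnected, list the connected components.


(X, τ) is connected.

Find clopen sets (U ∈ τ with X ∖ U ∈ τ):
  U = ∅, X ∖ U = {C, D, E, F, G, H} — both open, so U is clopen.
  U = {C, D, E, F, G, H}, X ∖ U = ∅ — both open, so U is clopen.
Only trivial clopens (∅ and X) exist, so (X, τ) is connected.
Compute connected components by grouping points that agree on all clopens:
  component: {C, D, E, F, G, H}


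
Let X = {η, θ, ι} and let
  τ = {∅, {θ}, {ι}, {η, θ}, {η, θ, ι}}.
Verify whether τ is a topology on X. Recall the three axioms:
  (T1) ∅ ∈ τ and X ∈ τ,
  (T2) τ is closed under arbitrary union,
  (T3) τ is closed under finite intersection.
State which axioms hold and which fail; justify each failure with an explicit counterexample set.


τ is NOT a topology on X.

Axiom (T1): ∅ ∈ τ? Yes; X ∈ τ? Yes.
Axiom (T2/T3): check pairwise unions and intersections of members of τ.
Counterexample for (T2): {θ} ∪ {ι} = {θ, ι} ∉ τ. Therefore τ is NOT a topology.


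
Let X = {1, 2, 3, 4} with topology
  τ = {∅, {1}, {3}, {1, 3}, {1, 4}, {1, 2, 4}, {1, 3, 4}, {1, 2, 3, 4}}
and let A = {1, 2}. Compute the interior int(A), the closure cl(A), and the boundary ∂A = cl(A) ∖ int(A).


int(A) = {1}, cl(A) = {1, 2, 4}, ∂A = {2, 4}.

Closed sets in (X, τ) are complements of opens:
  closed(X, τ) = {∅, {2}, {3}, {2, 3}, {2, 4}, {1, 2, 4}, {2, 3, 4}, {1, 2, 3, 4}}.
int(A) = ⋃ {U ∈ τ : U ⊆ A}. Opens contained in A: ∅, {1}.
Taking the union of these: int(A) = {1}.
cl(A) = ⋂ {C closed : A ⊆ C}. Closed sets containing A: {1, 2, 4}, {1, 2, 3, 4}.
Intersecting these: cl(A) = {1, 2, 4}.
∂A = cl(A) ∖ int(A) = {1, 2, 4} ∖ {1} = {2, 4}.


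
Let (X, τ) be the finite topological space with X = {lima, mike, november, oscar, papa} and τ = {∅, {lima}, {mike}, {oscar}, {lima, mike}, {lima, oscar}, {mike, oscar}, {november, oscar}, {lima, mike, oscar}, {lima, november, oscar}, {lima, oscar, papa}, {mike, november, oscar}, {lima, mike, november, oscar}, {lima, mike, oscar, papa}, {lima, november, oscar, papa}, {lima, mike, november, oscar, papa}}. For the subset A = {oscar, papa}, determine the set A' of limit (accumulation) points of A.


A' = {november, papa}

For each x ∈ X, list the open sets U ∈ τ with x ∈ U, then check whether U ∩ (A ∖ {x}) ≠ ∅ for every such U.
  x = lima: open {lima} ∋ x has {lima} ∩ (A ∖ {lima}) = ∅, so x is NOT a limit point.
  x = mike: open {mike} ∋ x has {mike} ∩ (A ∖ {mike}) = ∅, so x is NOT a limit point.
  x = november: opens ∋ x are {november, oscar}, {lima, november, oscar}, {mike, november, oscar}, {lima, mike, november, oscar}, {lima, november, oscar, papa}, {lima, mike, november, oscar, papa}; each meets A ∖ {november}, so x IS a limit point.
  x = oscar: open {oscar} ∋ x has {oscar} ∩ (A ∖ {oscar}) = ∅, so x is NOT a limit point.
  x = papa: opens ∋ x are {lima, oscar, papa}, {lima, mike, oscar, papa}, {lima, november, oscar, papa}, {lima, mike, november, oscar, papa}; each meets A ∖ {papa}, so x IS a limit point.
Collecting: A' = {november, papa}.


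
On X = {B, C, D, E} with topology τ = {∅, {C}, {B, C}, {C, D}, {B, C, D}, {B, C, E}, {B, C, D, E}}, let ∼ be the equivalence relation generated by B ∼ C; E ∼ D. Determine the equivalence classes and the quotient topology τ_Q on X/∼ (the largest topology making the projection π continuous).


X/∼ = {[B=C], [D=E]}; |τ_Q| = 3.

Equivalence classes: [B=C], [D=E].
Quotient map π: X → X/∼ sends B ↦ [B=C], C ↦ [B=C], D ↦ [D=E], E ↦ [D=E].
For each subset V ⊆ X/∼, compute π^{-1}(V) ⊆ X and check whether π^{-1}(V) ∈ τ. V is open in τ_Q iff π^{-1}(V) ∈ τ.
  V = {}: π^{-1}(V) = ∅ ∈ τ ✓.
  V = {[B=C]}: π^{-1}(V) = {B, C} ∈ τ ✓.
  V = {[D=E]}: π^{-1}(V) = {D, E} ∉ τ ✗.
  V = {[B=C], [D=E]}: π^{-1}(V) = {B, C, D, E} ∈ τ ✓.
Open sets in the quotient: τ_Q = {{}, {[B=C]}, {[B=C], [D=E]}} (3 elements).


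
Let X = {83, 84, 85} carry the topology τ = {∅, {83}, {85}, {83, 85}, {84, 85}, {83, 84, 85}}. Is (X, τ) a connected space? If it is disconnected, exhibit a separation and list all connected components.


(X, τ) is disconnected; components = [{83}, {84, 85}].

Find clopen sets (U ∈ τ with X ∖ U ∈ τ):
  U = ∅, X ∖ U = {83, 84, 85} — both open, so U is clopen.
  U = {83}, X ∖ U = {84, 85} — both open, so U is clopen.
  U = {84, 85}, X ∖ U = {83} — both open, so U is clopen.
  U = {83, 84, 85}, X ∖ U = ∅ — both open, so U is clopen.
Nontrivial clopen(s) exist: e.g. {83}. So (X, τ) is disconnected.
Compute connected components by grouping points that agree on all clopens:
  component: {83}
  component: {84, 85}


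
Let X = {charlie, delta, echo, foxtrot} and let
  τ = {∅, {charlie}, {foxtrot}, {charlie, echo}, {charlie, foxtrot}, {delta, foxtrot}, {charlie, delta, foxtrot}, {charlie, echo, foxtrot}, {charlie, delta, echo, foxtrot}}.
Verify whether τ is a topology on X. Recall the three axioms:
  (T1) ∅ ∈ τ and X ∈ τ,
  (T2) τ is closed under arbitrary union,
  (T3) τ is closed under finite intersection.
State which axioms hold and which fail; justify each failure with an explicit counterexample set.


τ IS a topology on X.

Axiom (T1): ∅ ∈ τ? Yes; X ∈ τ? Yes.
Axiom (T2/T3): check pairwise unions and intersections of members of τ.
All pairwise intersections and unions checked — each lies in τ. Therefore τ satisfies (T1), (T2), (T3): it IS a topology on X.
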